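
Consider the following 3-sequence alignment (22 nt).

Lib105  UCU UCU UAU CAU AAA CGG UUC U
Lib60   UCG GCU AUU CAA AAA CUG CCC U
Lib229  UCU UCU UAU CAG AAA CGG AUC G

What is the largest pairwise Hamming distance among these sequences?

9

Pairwise Hamming distances:
  Lib105 vs Lib60: 8
  Lib105 vs Lib229: 3
  Lib60 vs Lib229: 9
The largest is 9, between Lib60 and Lib229.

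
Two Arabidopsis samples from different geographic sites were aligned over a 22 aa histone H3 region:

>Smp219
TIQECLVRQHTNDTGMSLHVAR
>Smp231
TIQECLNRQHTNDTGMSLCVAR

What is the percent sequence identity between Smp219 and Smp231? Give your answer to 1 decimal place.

Mismatches occur at site 7 (V↔N), site 19 (H↔C).
20 of the 22 sites match, so the percent identity is 20/22 × 100 = 90.9%.

90.9%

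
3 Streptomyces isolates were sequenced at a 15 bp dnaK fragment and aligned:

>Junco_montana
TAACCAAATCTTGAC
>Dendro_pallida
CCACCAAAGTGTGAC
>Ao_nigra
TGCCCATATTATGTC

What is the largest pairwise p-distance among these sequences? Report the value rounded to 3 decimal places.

Pairwise Hamming distances:
  Junco_montana vs Dendro_pallida: 5
  Junco_montana vs Ao_nigra: 6
  Dendro_pallida vs Ao_nigra: 7
The largest is 7 mismatches, between Dendro_pallida and Ao_nigra; p = 7/15 = 0.467.

0.467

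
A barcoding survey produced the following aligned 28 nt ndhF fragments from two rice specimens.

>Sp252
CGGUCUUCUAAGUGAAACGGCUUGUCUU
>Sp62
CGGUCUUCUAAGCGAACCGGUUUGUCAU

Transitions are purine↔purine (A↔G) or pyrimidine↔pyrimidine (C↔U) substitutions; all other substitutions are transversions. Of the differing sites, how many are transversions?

Mismatches occur at site 13 (U→C, transition), site 17 (A→C, transversion), site 21 (C→U, transition), site 27 (U→A, transversion).
Of the 4 differences, 2 transitions and 2 transversions, so the answer is 2.

2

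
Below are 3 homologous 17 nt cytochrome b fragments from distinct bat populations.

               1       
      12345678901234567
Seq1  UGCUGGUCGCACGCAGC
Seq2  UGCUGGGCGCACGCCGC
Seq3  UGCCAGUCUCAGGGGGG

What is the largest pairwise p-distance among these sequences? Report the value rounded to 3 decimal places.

0.471

Pairwise Hamming distances:
  Seq1 vs Seq2: 2
  Seq1 vs Seq3: 7
  Seq2 vs Seq3: 8
The largest is 8 mismatches, between Seq2 and Seq3; p = 8/17 = 0.471.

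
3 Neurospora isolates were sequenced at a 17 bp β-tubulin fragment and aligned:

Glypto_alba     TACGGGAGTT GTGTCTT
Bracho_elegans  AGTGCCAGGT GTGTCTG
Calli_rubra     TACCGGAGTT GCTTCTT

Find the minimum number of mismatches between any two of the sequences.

3

Pairwise Hamming distances:
  Glypto_alba vs Bracho_elegans: 7
  Glypto_alba vs Calli_rubra: 3
  Bracho_elegans vs Calli_rubra: 10
The smallest is 3, between Glypto_alba and Calli_rubra.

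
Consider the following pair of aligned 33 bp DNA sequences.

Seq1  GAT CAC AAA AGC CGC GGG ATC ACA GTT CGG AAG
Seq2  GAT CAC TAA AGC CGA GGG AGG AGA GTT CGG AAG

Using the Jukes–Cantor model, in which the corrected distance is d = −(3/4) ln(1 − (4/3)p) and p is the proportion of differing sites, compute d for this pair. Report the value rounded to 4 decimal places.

The sequences differ at positions 7 (A/T), 15 (C/A), 20 (T/G), 21 (C/G), 23 (C/G).
p = 5/33 = 0.151515.
d = −0.75 · ln(1 − (4/3)·0.151515) = −0.75 · ln(0.797980) = −0.75 · (-0.225672) = 0.1693.

0.1693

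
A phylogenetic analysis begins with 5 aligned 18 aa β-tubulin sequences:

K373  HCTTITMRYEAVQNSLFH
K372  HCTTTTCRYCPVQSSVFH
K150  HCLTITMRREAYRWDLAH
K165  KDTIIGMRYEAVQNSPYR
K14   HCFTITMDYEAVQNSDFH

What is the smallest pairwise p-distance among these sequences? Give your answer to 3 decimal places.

0.167

Pairwise Hamming distances:
  K373 vs K372: 6
  K373 vs K150: 7
  K373 vs K165: 7
  K373 vs K14: 3
  K372 vs K150: 12
  K372 vs K165: 12
  K372 vs K14: 8
  K150 vs K165: 13
  K150 vs K14: 9
  K165 vs K14: 9
The smallest is 3 mismatches, between K373 and K14; p = 3/18 = 0.167.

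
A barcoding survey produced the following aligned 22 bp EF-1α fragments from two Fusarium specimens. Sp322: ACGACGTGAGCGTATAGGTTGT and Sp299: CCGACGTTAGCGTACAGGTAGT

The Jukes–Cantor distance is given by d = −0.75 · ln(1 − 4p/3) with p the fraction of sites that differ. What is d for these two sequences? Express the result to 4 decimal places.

0.2082

Mismatches occur at site 1 (A→C), site 8 (G→T), site 15 (T→C), site 20 (T→A).
p = 4/22 = 0.181818.
d = −0.75 · ln(1 − (4/3)·0.181818) = −0.75 · ln(0.757576) = −0.75 · (-0.277631) = 0.2082.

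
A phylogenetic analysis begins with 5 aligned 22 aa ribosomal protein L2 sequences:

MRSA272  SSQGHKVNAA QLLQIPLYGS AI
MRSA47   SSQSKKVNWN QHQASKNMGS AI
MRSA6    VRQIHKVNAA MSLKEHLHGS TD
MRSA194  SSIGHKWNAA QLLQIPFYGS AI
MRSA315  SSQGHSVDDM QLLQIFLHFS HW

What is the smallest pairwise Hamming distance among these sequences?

Pairwise Hamming distances:
  MRSA272 vs MRSA47: 11
  MRSA272 vs MRSA6: 11
  MRSA272 vs MRSA194: 3
  MRSA272 vs MRSA315: 9
  MRSA47 vs MRSA6: 16
  MRSA47 vs MRSA194: 13
  MRSA47 vs MRSA315: 16
  MRSA6 vs MRSA194: 14
  MRSA6 vs MRSA315: 15
  MRSA194 vs MRSA315: 12
The smallest is 3, between MRSA272 and MRSA194.

3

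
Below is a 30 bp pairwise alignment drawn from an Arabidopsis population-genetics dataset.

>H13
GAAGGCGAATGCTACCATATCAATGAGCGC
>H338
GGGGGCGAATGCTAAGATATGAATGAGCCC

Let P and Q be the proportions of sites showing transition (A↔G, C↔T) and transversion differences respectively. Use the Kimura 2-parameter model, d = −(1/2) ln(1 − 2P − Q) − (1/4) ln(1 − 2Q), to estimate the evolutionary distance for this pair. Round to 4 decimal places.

0.2326

The sequences differ at positions 2 (A/G, transition), 3 (A/G, transition), 15 (C/A, transversion), 16 (C/G, transversion), 21 (C/G, transversion), 29 (G/C, transversion).
Of the 6 differences, 2 transitions and 4 transversions over 30 sites: P = 2/30 = 0.066667, Q = 4/30 = 0.133333.
d = −0.5·ln(0.733333) − 0.25·ln(0.733334) = −0.5·(-0.310155) − 0.25·(-0.310154) = 0.2326.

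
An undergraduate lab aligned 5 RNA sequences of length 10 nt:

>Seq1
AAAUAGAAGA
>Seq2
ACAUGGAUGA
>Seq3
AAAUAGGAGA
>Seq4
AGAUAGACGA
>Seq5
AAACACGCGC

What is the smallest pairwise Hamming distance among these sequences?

1

Pairwise Hamming distances:
  Seq1 vs Seq2: 3
  Seq1 vs Seq3: 1
  Seq1 vs Seq4: 2
  Seq1 vs Seq5: 5
  Seq2 vs Seq3: 4
  Seq2 vs Seq4: 3
  Seq2 vs Seq5: 7
  Seq3 vs Seq4: 3
  Seq3 vs Seq5: 4
  Seq4 vs Seq5: 5
The smallest is 1, between Seq1 and Seq3.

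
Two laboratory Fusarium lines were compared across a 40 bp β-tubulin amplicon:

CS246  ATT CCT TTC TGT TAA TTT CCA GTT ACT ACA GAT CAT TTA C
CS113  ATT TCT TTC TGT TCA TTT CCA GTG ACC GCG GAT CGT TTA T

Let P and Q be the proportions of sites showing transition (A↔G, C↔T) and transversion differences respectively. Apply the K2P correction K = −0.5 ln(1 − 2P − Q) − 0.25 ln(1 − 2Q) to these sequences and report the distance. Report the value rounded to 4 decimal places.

0.2417

Differing sites — 4:C/T (Ti); 14:A/C (Tv); 24:T/G (Tv); 27:T/C (Ti); 28:A/G (Ti); 30:A/G (Ti); 35:A/G (Ti); 40:C/T (Ti).
Of the 8 differences, 6 transitions and 2 transversions over 40 sites: P = 6/40 = 0.150000, Q = 2/40 = 0.050000.
d = −0.5·ln(0.650000) − 0.25·ln(0.900000) = −0.5·(-0.430783) − 0.25·(-0.105361) = 0.2417.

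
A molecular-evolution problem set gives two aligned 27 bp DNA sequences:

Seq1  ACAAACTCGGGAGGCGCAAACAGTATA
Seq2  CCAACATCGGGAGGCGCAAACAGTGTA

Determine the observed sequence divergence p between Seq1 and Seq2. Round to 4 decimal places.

0.1481

Differing sites — 1:A/C; 5:A/C; 6:C/A; 25:A/G.
There are 4 differences over 27 sites, so p = 4/27 = 0.1481.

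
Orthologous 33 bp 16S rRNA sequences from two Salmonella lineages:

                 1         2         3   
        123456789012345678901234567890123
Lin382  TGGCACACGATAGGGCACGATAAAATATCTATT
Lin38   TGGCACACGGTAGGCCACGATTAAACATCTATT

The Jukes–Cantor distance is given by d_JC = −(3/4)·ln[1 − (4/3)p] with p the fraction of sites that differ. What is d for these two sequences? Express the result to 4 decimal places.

The sequences differ at positions 10 (A/G), 15 (G/C), 22 (A/T), 26 (T/C).
p = 4/33 = 0.121212.
d = −0.75 · ln(1 − (4/3)·0.121212) = −0.75 · ln(0.838384) = −0.75 · (-0.176279) = 0.1322.

0.1322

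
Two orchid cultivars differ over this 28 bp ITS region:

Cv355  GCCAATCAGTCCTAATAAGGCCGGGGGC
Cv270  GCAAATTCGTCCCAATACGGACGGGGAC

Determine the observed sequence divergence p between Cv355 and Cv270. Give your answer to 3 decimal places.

0.250

Differing sites — 3:C/A; 7:C/T; 8:A/C; 13:T/C; 18:A/C; 21:C/A; 27:G/A.
There are 7 differences over 28 sites, so p = 7/28 = 0.250.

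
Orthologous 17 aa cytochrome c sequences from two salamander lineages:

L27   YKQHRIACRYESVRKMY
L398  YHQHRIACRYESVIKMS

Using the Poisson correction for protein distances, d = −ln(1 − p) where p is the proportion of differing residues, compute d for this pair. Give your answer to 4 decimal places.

0.1942

Mismatches occur at site 2 (K/H), site 14 (R/I), site 17 (Y/S).
p = 3/17 = 0.176471.
d = −ln(1 − 0.176471) = −ln(0.823529) = 0.1942.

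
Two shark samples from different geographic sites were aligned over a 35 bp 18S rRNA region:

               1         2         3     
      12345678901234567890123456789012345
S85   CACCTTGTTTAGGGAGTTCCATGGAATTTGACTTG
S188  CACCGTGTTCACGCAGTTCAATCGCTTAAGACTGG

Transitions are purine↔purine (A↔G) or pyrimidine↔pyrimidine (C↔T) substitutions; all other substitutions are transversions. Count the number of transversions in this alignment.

10

Differing sites — 5:T/G (Tv); 10:T/C (Ti); 12:G/C (Tv); 14:G/C (Tv); 20:C/A (Tv); 23:G/C (Tv); 25:A/C (Tv); 26:A/T (Tv); 28:T/A (Tv); 29:T/A (Tv); 34:T/G (Tv).
Of the 11 differences, 1 transition and 10 transversions, so the answer is 10.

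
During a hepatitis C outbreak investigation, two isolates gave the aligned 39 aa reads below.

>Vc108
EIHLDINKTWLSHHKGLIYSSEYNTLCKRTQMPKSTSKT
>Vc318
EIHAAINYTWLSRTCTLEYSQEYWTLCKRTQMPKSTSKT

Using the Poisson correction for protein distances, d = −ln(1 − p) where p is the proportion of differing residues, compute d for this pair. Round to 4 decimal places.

0.2963

Mismatches occur at site 4 (L↔A), site 5 (D↔A), site 8 (K↔Y), site 13 (H↔R), site 14 (H↔T), site 15 (K↔C), site 16 (G↔T), site 18 (I↔E), site 21 (S↔Q), site 24 (N↔W).
p = 10/39 = 0.256410.
d = −ln(1 − 0.256410) = −ln(0.743590) = 0.2963.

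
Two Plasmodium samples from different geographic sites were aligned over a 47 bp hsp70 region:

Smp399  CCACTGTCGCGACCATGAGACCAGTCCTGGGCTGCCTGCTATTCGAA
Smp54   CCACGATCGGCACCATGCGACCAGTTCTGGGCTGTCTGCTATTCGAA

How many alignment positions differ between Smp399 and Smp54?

7

Mismatches occur at site 5 (T/G), site 6 (G/A), site 10 (C/G), site 11 (G/C), site 18 (A/C), site 26 (C/T), site 35 (C/T).
That gives 7 mismatches out of 47 aligned sites, so the Hamming distance is 7.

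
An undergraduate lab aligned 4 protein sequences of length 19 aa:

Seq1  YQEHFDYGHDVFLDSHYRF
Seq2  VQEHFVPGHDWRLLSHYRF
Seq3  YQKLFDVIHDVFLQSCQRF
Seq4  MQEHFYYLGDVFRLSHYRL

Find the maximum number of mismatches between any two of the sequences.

12

Pairwise Hamming distances:
  Seq1 vs Seq2: 6
  Seq1 vs Seq3: 7
  Seq1 vs Seq4: 7
  Seq2 vs Seq3: 11
  Seq2 vs Seq4: 9
  Seq3 vs Seq4: 12
The largest is 12, between Seq3 and Seq4.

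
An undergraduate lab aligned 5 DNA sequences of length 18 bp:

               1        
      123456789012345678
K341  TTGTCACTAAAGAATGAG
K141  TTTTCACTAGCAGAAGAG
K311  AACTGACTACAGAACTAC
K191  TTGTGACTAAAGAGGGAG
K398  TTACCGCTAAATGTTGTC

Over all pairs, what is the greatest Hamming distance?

13

Pairwise Hamming distances:
  K341 vs K141: 6
  K341 vs K311: 8
  K341 vs K191: 3
  K341 vs K398: 8
  K141 vs K311: 11
  K141 vs K191: 8
  K141 vs K398: 10
  K311 vs K191: 8
  K311 vs K398: 13
  K191 vs K398: 10
The largest is 13, between K311 and K398.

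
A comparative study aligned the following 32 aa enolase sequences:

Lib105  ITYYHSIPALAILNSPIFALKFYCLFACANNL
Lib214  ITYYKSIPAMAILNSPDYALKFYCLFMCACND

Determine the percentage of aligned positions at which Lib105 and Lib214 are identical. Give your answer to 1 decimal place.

78.1%

The sequences differ at positions 5 (H/K), 10 (L/M), 17 (I/D), 18 (F/Y), 27 (A/M), 30 (N/C), 32 (L/D).
25 of the 32 sites match, so the percent identity is 25/32 × 100 = 78.1%.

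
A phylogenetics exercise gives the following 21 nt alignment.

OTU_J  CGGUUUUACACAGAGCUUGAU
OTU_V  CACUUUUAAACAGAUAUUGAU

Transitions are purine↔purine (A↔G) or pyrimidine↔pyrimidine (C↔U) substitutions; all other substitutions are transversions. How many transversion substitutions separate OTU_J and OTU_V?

4

The sequences differ at positions 2 (G/A, transition), 3 (G/C, transversion), 9 (C/A, transversion), 15 (G/U, transversion), 16 (C/A, transversion).
Of the 5 differences, 1 transition and 4 transversions, so the answer is 4.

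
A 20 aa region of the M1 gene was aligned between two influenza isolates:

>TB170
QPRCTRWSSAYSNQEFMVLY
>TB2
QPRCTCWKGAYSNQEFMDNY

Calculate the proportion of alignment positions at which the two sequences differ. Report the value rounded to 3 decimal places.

0.250

Mismatches occur at site 6 (R↔C), site 8 (S↔K), site 9 (S↔G), site 18 (V↔D), site 19 (L↔N).
There are 5 differences over 20 sites, so p = 5/20 = 0.250.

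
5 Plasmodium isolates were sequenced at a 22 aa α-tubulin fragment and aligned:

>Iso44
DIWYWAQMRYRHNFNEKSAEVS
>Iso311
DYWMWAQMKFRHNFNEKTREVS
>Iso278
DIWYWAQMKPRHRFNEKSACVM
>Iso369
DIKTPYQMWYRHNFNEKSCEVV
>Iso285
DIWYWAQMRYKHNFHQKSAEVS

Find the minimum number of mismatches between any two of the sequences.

3

Pairwise Hamming distances:
  Iso44 vs Iso311: 6
  Iso44 vs Iso278: 5
  Iso44 vs Iso369: 7
  Iso44 vs Iso285: 3
  Iso311 vs Iso278: 8
  Iso311 vs Iso369: 10
  Iso311 vs Iso285: 9
  Iso278 vs Iso369: 10
  Iso278 vs Iso285: 8
  Iso369 vs Iso285: 10
The smallest is 3, between Iso44 and Iso285.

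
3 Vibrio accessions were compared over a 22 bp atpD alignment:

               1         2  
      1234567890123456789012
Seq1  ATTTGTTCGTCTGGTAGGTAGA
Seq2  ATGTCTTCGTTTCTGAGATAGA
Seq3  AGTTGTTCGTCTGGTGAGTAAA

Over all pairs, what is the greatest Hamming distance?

Pairwise Hamming distances:
  Seq1 vs Seq2: 7
  Seq1 vs Seq3: 4
  Seq2 vs Seq3: 11
The largest is 11, between Seq2 and Seq3.

11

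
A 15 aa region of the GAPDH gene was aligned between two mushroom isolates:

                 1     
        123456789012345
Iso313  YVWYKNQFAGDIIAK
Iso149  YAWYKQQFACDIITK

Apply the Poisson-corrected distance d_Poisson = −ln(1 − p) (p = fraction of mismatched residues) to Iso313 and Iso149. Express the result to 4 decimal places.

0.3102

The sequences differ at positions 2 (V/A), 6 (N/Q), 10 (G/C), 14 (A/T).
p = 4/15 = 0.266667.
d = −ln(1 − 0.266667) = −ln(0.733333) = 0.3102.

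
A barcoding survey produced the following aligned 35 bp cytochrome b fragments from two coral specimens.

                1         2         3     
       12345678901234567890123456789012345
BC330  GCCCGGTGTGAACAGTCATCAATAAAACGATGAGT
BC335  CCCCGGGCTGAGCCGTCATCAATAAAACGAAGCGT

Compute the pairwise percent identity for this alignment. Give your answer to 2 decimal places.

Mismatches occur at site 1 (G↔C), site 7 (T↔G), site 8 (G↔C), site 12 (A↔G), site 14 (A↔C), site 31 (T↔A), site 33 (A↔C).
28 of the 35 sites match, so the percent identity is 28/35 × 100 = 80.00%.

80.00%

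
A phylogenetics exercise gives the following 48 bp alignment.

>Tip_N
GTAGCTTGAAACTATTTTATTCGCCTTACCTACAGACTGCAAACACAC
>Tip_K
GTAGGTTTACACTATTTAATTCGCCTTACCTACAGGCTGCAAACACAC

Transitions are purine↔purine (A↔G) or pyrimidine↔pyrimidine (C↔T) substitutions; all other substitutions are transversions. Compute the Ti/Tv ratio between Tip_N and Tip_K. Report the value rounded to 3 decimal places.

The sequences differ at positions 5 (C/G, transversion), 8 (G/T, transversion), 10 (A/C, transversion), 18 (T/A, transversion), 36 (A/G, transition).
Of the 5 differences, 1 transition and 4 transversions, so Ti/Tv = 1/4 = 0.250.

0.250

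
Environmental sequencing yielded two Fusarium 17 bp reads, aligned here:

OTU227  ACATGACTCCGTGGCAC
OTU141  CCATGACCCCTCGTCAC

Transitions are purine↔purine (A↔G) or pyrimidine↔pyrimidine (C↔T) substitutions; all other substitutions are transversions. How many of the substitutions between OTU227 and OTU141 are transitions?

2

Differing sites — 1:A/C (Tv); 8:T/C (Ti); 11:G/T (Tv); 12:T/C (Ti); 14:G/T (Tv).
Of the 5 differences, 2 transitions and 3 transversions, so the answer is 2.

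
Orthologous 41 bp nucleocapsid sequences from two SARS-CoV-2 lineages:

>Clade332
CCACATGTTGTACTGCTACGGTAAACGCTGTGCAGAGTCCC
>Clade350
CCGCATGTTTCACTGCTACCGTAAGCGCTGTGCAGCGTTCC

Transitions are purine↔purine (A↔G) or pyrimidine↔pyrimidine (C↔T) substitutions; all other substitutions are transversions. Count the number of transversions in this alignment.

Mismatches occur at site 3 (A↔G, transition), site 10 (G↔T, transversion), site 11 (T↔C, transition), site 20 (G↔C, transversion), site 25 (A↔G, transition), site 36 (A↔C, transversion), site 39 (C↔T, transition).
Of the 7 differences, 4 transitions and 3 transversions, so the answer is 3.

3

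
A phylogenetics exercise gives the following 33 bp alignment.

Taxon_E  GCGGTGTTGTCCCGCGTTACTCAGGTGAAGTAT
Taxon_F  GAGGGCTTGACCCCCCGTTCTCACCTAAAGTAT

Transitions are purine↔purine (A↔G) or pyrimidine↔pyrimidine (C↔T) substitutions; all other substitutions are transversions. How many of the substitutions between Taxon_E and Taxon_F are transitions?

Mismatches occur at site 2 (C/A, transversion), site 5 (T/G, transversion), site 6 (G/C, transversion), site 10 (T/A, transversion), site 14 (G/C, transversion), site 16 (G/C, transversion), site 17 (T/G, transversion), site 19 (A/T, transversion), site 24 (G/C, transversion), site 25 (G/C, transversion), site 27 (G/A, transition).
Of the 11 differences, 1 transition and 10 transversions, so the answer is 1.

1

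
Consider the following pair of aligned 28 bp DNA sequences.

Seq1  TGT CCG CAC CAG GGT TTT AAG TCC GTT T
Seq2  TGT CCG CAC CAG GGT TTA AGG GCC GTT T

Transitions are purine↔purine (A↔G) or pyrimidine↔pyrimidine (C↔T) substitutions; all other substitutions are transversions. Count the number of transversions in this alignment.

The sequences differ at positions 18 (T/A, transversion), 20 (A/G, transition), 22 (T/G, transversion).
Of the 3 differences, 1 transition and 2 transversions, so the answer is 2.

2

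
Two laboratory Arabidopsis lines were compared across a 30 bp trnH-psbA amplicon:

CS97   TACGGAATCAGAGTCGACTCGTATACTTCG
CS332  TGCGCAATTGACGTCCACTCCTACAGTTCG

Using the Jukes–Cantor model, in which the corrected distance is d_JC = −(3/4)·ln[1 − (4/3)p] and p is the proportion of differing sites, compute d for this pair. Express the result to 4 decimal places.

0.4408

Differing sites — 2:A/G; 5:G/C; 9:C/T; 10:A/G; 11:G/A; 12:A/C; 16:G/C; 21:G/C; 24:T/C; 26:C/G.
p = 10/30 = 0.333333.
d = −0.75 · ln(1 − (4/3)·0.333333) = −0.75 · ln(0.555556) = −0.75 · (-0.587786) = 0.4408.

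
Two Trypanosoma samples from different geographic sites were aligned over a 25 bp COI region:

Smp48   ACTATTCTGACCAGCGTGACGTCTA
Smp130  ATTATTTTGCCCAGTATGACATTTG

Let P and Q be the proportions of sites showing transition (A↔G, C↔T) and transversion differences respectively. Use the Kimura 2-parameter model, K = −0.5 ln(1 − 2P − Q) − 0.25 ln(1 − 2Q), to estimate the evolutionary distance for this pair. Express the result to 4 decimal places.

0.4790

Mismatches occur at site 2 (C↔T, transition), site 7 (C↔T, transition), site 10 (A↔C, transversion), site 15 (C↔T, transition), site 16 (G↔A, transition), site 21 (G↔A, transition), site 23 (C↔T, transition), site 25 (A↔G, transition).
Of the 8 differences, 7 transitions and 1 transversion over 25 sites: P = 7/25 = 0.280000, Q = 1/25 = 0.040000.
d = −0.5·ln(0.400000) − 0.25·ln(0.920000) = −0.5·(-0.916291) − 0.25·(-0.083382) = 0.4790.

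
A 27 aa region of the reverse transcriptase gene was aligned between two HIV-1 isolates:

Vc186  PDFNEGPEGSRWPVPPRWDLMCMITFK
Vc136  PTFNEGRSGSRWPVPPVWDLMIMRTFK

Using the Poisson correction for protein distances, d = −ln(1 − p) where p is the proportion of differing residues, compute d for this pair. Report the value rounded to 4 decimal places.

Mismatches occur at site 2 (D→T), site 7 (P→R), site 8 (E→S), site 17 (R→V), site 22 (C→I), site 24 (I→R).
p = 6/27 = 0.222222.
d = −ln(1 − 0.222222) = −ln(0.777778) = 0.2513.

0.2513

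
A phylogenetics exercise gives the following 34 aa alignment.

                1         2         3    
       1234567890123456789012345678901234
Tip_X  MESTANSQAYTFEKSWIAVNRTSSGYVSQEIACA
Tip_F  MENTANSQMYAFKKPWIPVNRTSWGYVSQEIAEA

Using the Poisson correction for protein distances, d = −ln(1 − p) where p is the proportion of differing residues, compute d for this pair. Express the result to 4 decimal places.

Differing sites — 3:S/N; 9:A/M; 11:T/A; 13:E/K; 15:S/P; 18:A/P; 24:S/W; 33:C/E.
p = 8/34 = 0.235294.
d = −ln(1 − 0.235294) = −ln(0.764706) = 0.2683.

0.2683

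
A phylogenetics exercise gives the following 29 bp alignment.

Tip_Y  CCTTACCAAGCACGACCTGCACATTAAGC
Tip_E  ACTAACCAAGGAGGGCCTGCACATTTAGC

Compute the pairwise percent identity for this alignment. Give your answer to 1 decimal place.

79.3%

Differing sites — 1:C/A; 4:T/A; 11:C/G; 13:C/G; 15:A/G; 26:A/T.
23 of the 29 sites match, so the percent identity is 23/29 × 100 = 79.3%.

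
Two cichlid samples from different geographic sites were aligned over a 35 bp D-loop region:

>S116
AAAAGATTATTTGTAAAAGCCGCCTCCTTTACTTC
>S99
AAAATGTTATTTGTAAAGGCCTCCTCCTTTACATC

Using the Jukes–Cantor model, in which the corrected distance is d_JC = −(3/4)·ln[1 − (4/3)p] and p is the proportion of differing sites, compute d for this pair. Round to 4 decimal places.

0.1585

Mismatches occur at site 5 (G↔T), site 6 (A↔G), site 18 (A↔G), site 22 (G↔T), site 33 (T↔A).
p = 5/35 = 0.142857.
d = −0.75 · ln(1 − (4/3)·0.142857) = −0.75 · ln(0.809524) = −0.75 · (-0.211309) = 0.1585.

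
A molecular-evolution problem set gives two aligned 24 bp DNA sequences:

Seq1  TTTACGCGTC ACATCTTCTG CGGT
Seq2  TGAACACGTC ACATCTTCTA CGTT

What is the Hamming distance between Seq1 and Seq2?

5

Mismatches occur at site 2 (T/G), site 3 (T/A), site 6 (G/A), site 20 (G/A), site 23 (G/T).
That gives 5 mismatches out of 24 aligned sites, so the Hamming distance is 5.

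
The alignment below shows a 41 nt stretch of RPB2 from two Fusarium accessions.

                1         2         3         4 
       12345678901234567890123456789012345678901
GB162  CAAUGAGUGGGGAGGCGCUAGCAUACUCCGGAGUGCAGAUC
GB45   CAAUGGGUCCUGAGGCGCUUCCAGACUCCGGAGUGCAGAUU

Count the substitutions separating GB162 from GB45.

Differing sites — 6:A/G; 9:G/C; 10:G/C; 11:G/U; 20:A/U; 21:G/C; 24:U/G; 41:C/U.
That gives 8 mismatches out of 41 aligned sites, so the Hamming distance is 8.

8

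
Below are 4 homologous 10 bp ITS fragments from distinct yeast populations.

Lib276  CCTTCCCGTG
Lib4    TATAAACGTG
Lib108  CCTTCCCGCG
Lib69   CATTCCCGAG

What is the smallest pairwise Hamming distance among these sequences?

Pairwise Hamming distances:
  Lib276 vs Lib4: 5
  Lib276 vs Lib108: 1
  Lib276 vs Lib69: 2
  Lib4 vs Lib108: 6
  Lib4 vs Lib69: 5
  Lib108 vs Lib69: 2
The smallest is 1, between Lib276 and Lib108.

1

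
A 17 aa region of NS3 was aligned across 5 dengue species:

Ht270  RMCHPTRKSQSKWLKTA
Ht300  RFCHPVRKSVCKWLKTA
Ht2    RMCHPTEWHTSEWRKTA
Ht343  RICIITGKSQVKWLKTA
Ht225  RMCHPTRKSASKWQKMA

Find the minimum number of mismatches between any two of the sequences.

3

Pairwise Hamming distances:
  Ht270 vs Ht300: 4
  Ht270 vs Ht2: 6
  Ht270 vs Ht343: 5
  Ht270 vs Ht225: 3
  Ht300 vs Ht2: 9
  Ht300 vs Ht343: 7
  Ht300 vs Ht225: 6
  Ht2 vs Ht343: 10
  Ht2 vs Ht225: 7
  Ht343 vs Ht225: 8
The smallest is 3, between Ht270 and Ht225.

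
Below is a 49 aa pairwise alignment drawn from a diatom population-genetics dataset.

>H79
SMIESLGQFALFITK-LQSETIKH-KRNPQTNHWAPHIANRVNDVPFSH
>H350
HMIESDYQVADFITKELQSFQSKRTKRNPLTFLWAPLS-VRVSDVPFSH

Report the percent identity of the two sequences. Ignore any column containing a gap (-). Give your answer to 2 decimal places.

Excluding the 3 gap columns leaves 46 comparable sites.
The sequences differ at positions 1 (S/H), 6 (L/D), 7 (G/Y), 9 (F/V), 11 (L/D), 20 (E/F), 21 (T/Q), 22 (I/S), 24 (H/R), 30 (Q/L), 32 (N/F), 33 (H/L), 37 (H/L), 38 (I/S), 40 (N/V), 43 (N/S).
30 of the 46 comparable sites match, so the percent identity is 30/46 × 100 = 65.22%.

65.22%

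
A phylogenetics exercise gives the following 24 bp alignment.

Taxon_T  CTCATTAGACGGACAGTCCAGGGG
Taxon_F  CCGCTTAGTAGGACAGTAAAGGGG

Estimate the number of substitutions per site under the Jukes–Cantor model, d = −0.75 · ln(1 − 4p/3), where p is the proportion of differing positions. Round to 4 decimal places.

0.3694

Mismatches occur at site 2 (T/C), site 3 (C/G), site 4 (A/C), site 9 (A/T), site 10 (C/A), site 18 (C/A), site 19 (C/A).
p = 7/24 = 0.291667.
d = −0.75 · ln(1 − (4/3)·0.291667) = −0.75 · ln(0.611111) = −0.75 · (-0.492477) = 0.3694.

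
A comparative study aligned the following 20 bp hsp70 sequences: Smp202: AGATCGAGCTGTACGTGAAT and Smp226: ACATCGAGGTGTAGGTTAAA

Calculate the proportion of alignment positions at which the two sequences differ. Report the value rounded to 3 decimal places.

Differing sites — 2:G/C; 9:C/G; 14:C/G; 17:G/T; 20:T/A.
There are 5 differences over 20 sites, so p = 5/20 = 0.250.

0.250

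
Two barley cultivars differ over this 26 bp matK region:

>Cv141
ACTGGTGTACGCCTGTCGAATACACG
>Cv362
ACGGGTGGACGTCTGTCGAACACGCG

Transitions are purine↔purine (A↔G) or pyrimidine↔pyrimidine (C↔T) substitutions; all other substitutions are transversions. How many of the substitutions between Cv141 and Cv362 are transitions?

3

Differing sites — 3:T/G (Tv); 8:T/G (Tv); 12:C/T (Ti); 21:T/C (Ti); 24:A/G (Ti).
Of the 5 differences, 3 transitions and 2 transversions, so the answer is 3.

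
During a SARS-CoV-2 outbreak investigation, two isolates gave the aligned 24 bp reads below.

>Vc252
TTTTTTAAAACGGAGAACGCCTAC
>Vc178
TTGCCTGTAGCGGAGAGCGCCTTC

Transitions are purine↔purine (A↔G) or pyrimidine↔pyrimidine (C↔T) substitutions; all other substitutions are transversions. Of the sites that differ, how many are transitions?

The sequences differ at positions 3 (T/G, transversion), 4 (T/C, transition), 5 (T/C, transition), 7 (A/G, transition), 8 (A/T, transversion), 10 (A/G, transition), 17 (A/G, transition), 23 (A/T, transversion).
Of the 8 differences, 5 transitions and 3 transversions, so the answer is 5.

5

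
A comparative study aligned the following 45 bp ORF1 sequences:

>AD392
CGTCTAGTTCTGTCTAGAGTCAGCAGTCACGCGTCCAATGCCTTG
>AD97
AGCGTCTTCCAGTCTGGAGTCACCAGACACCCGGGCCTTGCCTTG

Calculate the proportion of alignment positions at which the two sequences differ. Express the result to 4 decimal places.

0.3333

Differing sites — 1:C/A; 3:T/C; 4:C/G; 6:A/C; 7:G/T; 9:T/C; 11:T/A; 16:A/G; 23:G/C; 27:T/A; 31:G/C; 34:T/G; 35:C/G; 37:A/C; 38:A/T.
There are 15 differences over 45 sites, so p = 15/45 = 0.3333.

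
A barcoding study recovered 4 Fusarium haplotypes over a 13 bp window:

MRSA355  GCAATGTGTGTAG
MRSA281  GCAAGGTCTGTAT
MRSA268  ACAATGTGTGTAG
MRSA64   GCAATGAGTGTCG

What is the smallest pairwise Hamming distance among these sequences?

Pairwise Hamming distances:
  MRSA355 vs MRSA281: 3
  MRSA355 vs MRSA268: 1
  MRSA355 vs MRSA64: 2
  MRSA281 vs MRSA268: 4
  MRSA281 vs MRSA64: 5
  MRSA268 vs MRSA64: 3
The smallest is 1, between MRSA355 and MRSA268.

1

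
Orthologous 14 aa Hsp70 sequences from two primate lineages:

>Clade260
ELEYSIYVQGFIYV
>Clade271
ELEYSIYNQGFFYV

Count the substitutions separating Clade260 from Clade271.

2

Mismatches occur at site 8 (V→N), site 12 (I→F).
That gives 2 mismatches out of 14 aligned sites, so the Hamming distance is 2.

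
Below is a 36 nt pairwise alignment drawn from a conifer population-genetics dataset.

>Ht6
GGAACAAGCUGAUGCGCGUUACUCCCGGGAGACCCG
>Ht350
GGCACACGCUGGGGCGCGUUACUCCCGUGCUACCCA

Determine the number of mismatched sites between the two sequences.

8

The sequences differ at positions 3 (A/C), 7 (A/C), 12 (A/G), 13 (U/G), 28 (G/U), 30 (A/C), 31 (G/U), 36 (G/A).
That gives 8 mismatches out of 36 aligned sites, so the Hamming distance is 8.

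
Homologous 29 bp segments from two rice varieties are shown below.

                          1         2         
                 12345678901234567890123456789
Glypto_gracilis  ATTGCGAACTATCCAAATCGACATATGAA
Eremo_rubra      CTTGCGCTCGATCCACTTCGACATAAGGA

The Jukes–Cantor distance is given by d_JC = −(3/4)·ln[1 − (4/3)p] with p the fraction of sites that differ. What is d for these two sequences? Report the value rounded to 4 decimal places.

The sequences differ at positions 1 (A/C), 7 (A/C), 8 (A/T), 10 (T/G), 16 (A/C), 17 (A/T), 26 (T/A), 28 (A/G).
p = 8/29 = 0.275862.
d = −0.75 · ln(1 − (4/3)·0.275862) = −0.75 · ln(0.632184) = −0.75 · (-0.458575) = 0.3439.

0.3439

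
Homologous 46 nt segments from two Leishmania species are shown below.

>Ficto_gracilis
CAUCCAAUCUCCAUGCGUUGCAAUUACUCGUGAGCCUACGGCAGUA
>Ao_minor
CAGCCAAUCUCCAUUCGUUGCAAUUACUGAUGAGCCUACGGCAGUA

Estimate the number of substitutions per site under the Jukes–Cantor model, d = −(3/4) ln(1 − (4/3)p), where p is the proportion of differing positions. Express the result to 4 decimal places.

0.0924

Differing sites — 3:U/G; 15:G/U; 29:C/G; 30:G/A.
p = 4/46 = 0.086957.
d = −0.75 · ln(1 − (4/3)·0.086957) = −0.75 · ln(0.884057) = −0.75 · (-0.123234) = 0.0924.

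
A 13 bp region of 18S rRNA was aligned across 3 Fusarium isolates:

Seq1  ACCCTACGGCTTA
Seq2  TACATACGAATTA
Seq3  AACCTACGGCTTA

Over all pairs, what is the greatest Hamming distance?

5

Pairwise Hamming distances:
  Seq1 vs Seq2: 5
  Seq1 vs Seq3: 1
  Seq2 vs Seq3: 4
The largest is 5, between Seq1 and Seq2.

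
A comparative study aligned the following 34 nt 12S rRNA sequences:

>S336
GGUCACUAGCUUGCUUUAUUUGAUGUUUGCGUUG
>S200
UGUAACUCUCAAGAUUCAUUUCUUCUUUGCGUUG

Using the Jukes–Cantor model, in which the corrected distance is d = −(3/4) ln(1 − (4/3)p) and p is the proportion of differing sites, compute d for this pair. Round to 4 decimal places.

0.4234

Mismatches occur at site 1 (G↔U), site 4 (C↔A), site 8 (A↔C), site 9 (G↔U), site 11 (U↔A), site 12 (U↔A), site 14 (C↔A), site 17 (U↔C), site 22 (G↔C), site 23 (A↔U), site 25 (G↔C).
p = 11/34 = 0.323529.
d = −0.75 · ln(1 − (4/3)·0.323529) = −0.75 · ln(0.568628) = −0.75 · (-0.564529) = 0.4234.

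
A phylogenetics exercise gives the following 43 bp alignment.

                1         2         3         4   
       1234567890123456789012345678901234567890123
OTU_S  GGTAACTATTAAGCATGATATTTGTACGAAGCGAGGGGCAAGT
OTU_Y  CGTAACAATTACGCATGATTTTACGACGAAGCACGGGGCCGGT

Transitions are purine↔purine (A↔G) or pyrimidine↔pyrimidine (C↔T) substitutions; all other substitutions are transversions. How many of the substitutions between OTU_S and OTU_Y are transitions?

The sequences differ at positions 1 (G/C, transversion), 7 (T/A, transversion), 12 (A/C, transversion), 20 (A/T, transversion), 23 (T/A, transversion), 24 (G/C, transversion), 25 (T/G, transversion), 33 (G/A, transition), 34 (A/C, transversion), 40 (A/C, transversion), 41 (A/G, transition).
Of the 11 differences, 2 transitions and 9 transversions, so the answer is 2.

2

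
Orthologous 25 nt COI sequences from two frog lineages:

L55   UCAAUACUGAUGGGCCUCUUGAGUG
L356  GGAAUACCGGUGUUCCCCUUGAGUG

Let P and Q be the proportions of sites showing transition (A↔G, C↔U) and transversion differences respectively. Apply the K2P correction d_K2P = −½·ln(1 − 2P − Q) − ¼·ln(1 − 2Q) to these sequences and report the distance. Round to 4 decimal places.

0.3518

Mismatches occur at site 1 (U↔G, transversion), site 2 (C↔G, transversion), site 8 (U↔C, transition), site 10 (A↔G, transition), site 13 (G↔U, transversion), site 14 (G↔U, transversion), site 17 (U↔C, transition).
Of the 7 differences, 3 transitions and 4 transversions over 25 sites: P = 3/25 = 0.120000, Q = 4/25 = 0.160000.
d = −0.5·ln(0.600000) − 0.25·ln(0.680000) = −0.5·(-0.510826) − 0.25·(-0.385662) = 0.3518.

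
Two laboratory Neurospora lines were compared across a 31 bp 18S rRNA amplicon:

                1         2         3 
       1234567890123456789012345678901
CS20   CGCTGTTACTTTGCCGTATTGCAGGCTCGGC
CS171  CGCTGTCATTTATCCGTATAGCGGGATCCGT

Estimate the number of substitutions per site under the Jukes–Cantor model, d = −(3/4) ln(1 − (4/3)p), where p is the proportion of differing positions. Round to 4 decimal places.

The sequences differ at positions 7 (T/C), 9 (C/T), 12 (T/A), 13 (G/T), 20 (T/A), 23 (A/G), 26 (C/A), 29 (G/C), 31 (C/T).
p = 9/31 = 0.290323.
d = −0.75 · ln(1 − (4/3)·0.290323) = −0.75 · ln(0.612903) = −0.75 · (-0.489549) = 0.3672.

0.3672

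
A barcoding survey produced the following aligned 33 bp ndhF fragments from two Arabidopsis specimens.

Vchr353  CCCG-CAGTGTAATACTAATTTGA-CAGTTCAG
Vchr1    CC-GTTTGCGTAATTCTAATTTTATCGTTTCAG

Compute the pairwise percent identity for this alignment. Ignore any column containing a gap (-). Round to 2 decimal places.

Excluding the 3 gap columns leaves 30 comparable sites.
The sequences differ at positions 6 (C/T), 7 (A/T), 9 (T/C), 15 (A/T), 23 (G/T), 27 (A/G), 28 (G/T).
23 of the 30 comparable sites match, so the percent identity is 23/30 × 100 = 76.67%.

76.67%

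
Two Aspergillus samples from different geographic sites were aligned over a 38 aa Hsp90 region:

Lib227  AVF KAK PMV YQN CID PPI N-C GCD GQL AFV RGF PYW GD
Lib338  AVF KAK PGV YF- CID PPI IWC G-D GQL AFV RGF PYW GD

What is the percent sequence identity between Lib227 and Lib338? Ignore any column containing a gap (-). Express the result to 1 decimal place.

Excluding the 3 gap columns leaves 35 comparable sites.
Mismatches occur at site 8 (M→G), site 11 (Q→F), site 19 (N→I).
32 of the 35 comparable sites match, so the percent identity is 32/35 × 100 = 91.4%.

91.4%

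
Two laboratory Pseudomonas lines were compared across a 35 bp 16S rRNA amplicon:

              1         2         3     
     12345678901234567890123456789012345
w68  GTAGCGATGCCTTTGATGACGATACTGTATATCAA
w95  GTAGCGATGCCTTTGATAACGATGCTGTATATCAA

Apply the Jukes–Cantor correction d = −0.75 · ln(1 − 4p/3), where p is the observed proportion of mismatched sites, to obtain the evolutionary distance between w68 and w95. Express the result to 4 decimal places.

0.0594

Mismatches occur at site 18 (G↔A), site 24 (A↔G).
p = 2/35 = 0.057143.
d = −0.75 · ln(1 − (4/3)·0.057143) = −0.75 · ln(0.923809) = −0.75 · (-0.079250) = 0.0594.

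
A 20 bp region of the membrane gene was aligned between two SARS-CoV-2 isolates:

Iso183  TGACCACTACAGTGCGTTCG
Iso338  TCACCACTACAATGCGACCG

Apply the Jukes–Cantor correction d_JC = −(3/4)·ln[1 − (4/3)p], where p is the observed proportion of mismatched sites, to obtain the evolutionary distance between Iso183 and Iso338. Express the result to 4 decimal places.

0.2326

Differing sites — 2:G/C; 12:G/A; 17:T/A; 18:T/C.
p = 4/20 = 0.200000.
d = −0.75 · ln(1 − (4/3)·0.200000) = −0.75 · ln(0.733333) = −0.75 · (-0.310155) = 0.2326.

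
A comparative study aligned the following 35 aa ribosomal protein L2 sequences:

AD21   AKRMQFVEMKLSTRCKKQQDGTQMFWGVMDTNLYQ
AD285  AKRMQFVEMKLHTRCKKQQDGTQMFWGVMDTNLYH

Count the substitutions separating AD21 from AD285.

2

Differing sites — 12:S/H; 35:Q/H.
That gives 2 mismatches out of 35 aligned sites, so the Hamming distance is 2.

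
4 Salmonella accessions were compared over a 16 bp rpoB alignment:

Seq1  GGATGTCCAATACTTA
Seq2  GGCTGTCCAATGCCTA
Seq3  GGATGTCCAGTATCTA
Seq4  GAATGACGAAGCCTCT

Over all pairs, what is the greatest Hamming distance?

Pairwise Hamming distances:
  Seq1 vs Seq2: 3
  Seq1 vs Seq3: 3
  Seq1 vs Seq4: 7
  Seq2 vs Seq3: 4
  Seq2 vs Seq4: 9
  Seq3 vs Seq4: 10
The largest is 10, between Seq3 and Seq4.

10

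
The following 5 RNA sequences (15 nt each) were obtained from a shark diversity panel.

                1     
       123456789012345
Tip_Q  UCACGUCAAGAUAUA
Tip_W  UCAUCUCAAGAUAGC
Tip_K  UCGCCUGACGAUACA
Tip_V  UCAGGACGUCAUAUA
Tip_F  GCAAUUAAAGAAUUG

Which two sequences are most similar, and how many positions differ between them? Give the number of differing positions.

Pairwise Hamming distances:
  Tip_Q vs Tip_W: 4
  Tip_Q vs Tip_K: 5
  Tip_Q vs Tip_V: 5
  Tip_Q vs Tip_F: 7
  Tip_W vs Tip_K: 6
  Tip_W vs Tip_V: 8
  Tip_W vs Tip_F: 8
  Tip_K vs Tip_V: 9
  Tip_K vs Tip_F: 10
  Tip_V vs Tip_F: 11
The smallest is 4, between Tip_Q and Tip_W.

4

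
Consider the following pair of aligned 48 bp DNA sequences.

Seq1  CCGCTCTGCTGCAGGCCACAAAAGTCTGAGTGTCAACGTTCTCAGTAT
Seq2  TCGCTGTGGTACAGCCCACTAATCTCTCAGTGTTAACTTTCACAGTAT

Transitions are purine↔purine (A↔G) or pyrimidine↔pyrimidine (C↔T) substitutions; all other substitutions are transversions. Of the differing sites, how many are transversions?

Mismatches occur at site 1 (C/T, transition), site 6 (C/G, transversion), site 9 (C/G, transversion), site 11 (G/A, transition), site 15 (G/C, transversion), site 20 (A/T, transversion), site 23 (A/T, transversion), site 24 (G/C, transversion), site 28 (G/C, transversion), site 34 (C/T, transition), site 38 (G/T, transversion), site 42 (T/A, transversion).
Of the 12 differences, 3 transitions and 9 transversions, so the answer is 9.

9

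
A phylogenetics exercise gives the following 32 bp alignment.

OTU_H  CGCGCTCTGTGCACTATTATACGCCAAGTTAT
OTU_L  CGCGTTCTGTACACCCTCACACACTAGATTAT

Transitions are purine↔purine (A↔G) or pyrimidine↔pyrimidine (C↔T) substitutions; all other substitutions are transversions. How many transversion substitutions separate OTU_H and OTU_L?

The sequences differ at positions 5 (C/T, transition), 11 (G/A, transition), 15 (T/C, transition), 16 (A/C, transversion), 18 (T/C, transition), 20 (T/C, transition), 23 (G/A, transition), 25 (C/T, transition), 27 (A/G, transition), 28 (G/A, transition).
Of the 10 differences, 9 transitions and 1 transversion, so the answer is 1.

1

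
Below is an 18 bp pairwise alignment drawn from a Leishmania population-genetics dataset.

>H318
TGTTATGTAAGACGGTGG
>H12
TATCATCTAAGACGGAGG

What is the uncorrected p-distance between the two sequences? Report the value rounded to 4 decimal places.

0.2222

Mismatches occur at site 2 (G↔A), site 4 (T↔C), site 7 (G↔C), site 16 (T↔A).
There are 4 differences over 18 sites, so p = 4/18 = 0.2222.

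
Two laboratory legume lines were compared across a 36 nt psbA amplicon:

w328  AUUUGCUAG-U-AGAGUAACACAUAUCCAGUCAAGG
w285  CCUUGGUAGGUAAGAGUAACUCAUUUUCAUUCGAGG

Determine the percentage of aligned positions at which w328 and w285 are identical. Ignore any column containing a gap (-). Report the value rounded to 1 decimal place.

Excluding the 2 gap columns leaves 34 comparable sites.
Differing sites — 1:A/C; 2:U/C; 6:C/G; 21:A/U; 25:A/U; 27:C/U; 30:G/U; 33:A/G.
26 of the 34 comparable sites match, so the percent identity is 26/34 × 100 = 76.5%.

76.5%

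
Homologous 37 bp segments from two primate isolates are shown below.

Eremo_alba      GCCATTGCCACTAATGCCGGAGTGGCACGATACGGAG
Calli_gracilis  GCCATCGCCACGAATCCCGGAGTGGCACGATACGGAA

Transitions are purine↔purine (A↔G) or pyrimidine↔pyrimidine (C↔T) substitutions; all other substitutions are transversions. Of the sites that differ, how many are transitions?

Differing sites — 6:T/C (Ti); 12:T/G (Tv); 16:G/C (Tv); 37:G/A (Ti).
Of the 4 differences, 2 transitions and 2 transversions, so the answer is 2.

2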